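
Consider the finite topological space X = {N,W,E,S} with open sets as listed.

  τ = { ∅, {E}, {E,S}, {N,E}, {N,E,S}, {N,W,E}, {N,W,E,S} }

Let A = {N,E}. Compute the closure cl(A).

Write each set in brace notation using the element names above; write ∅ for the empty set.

{N,W,E,S}

closure: X∖int(X∖A) = X∖∅ = {N,W,E,S}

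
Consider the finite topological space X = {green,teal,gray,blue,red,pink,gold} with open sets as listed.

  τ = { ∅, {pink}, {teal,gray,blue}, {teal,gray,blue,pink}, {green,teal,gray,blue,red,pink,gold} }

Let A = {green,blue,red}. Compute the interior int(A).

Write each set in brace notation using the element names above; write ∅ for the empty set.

∅

opens ⊆ A: ∅; union → int = ∅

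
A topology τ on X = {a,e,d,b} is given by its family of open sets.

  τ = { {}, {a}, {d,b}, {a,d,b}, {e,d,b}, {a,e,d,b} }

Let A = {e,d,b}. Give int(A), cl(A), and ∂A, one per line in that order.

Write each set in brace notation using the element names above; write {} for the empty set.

open subsets of A: {}, {d,b}, {e,d,b}; so int(A) = {e,d,b}
closure: X∖int(X∖A) = X∖{a} = {e,d,b}
∂A = {e,d,b} minus {e,d,b} = {}

int(A) = {e,d,b}
cl(A)  = {e,d,b}
∂A     = {}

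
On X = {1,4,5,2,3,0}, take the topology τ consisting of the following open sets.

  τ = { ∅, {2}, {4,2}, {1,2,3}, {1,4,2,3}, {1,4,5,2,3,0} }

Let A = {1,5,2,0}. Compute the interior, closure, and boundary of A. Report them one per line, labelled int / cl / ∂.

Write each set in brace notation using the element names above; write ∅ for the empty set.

int(A) = {2}
cl(A)  = {1,4,5,2,3,0}
∂A     = {1,4,5,3,0}

open subsets of A: ∅, {2}; so int(A) = {2}
closure: X∖int(X∖A) = X∖∅ = {1,4,5,2,3,0}
∂A = {1,4,5,2,3,0} minus {2} = {1,4,5,3,0}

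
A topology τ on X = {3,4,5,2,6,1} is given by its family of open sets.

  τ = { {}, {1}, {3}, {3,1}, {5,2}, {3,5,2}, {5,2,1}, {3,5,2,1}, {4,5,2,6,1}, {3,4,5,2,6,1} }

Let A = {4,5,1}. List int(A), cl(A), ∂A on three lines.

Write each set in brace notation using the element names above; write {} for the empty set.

int(A) = {1}
cl(A)  = {4,5,2,6,1}
∂A     = {4,5,2,6}

U open, U⊆A: {}, {1}. int(A) = ⋃ = {1}
X∖A={3,2,6}, int(X∖A)={3}, hence cl(A)={4,5,2,6,1}
∂A: remove int from cl → {4,5,2,6}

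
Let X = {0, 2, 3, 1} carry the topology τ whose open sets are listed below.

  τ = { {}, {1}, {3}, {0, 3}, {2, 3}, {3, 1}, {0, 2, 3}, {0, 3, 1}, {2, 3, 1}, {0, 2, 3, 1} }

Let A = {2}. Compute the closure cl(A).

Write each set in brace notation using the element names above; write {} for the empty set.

{2}

closure: X∖int(X∖A) = X∖{0, 3, 1} = {2}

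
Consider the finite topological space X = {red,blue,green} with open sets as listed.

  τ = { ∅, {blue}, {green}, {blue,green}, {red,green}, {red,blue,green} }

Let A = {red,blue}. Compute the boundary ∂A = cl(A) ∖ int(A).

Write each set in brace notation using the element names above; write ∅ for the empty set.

open subsets of A: ∅, {blue}; so int(A) = {blue}
closure: X∖int(X∖A) = X∖{green} = {red,blue}
∂A = {red,blue} minus {blue} = {red}

{red}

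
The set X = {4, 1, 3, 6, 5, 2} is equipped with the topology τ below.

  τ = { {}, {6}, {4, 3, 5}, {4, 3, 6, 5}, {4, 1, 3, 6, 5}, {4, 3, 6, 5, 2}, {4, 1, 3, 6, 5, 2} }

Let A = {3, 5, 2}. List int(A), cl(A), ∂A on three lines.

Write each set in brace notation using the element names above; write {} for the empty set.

U open, U⊆A: {}. int(A) = ⋃ = {}
X∖A={4, 1, 6}, int(X∖A)={6}, hence cl(A)={4, 1, 3, 5, 2}
∂A: remove int from cl → {4, 1, 3, 5, 2}

int(A) = {}
cl(A)  = {4, 1, 3, 5, 2}
∂A     = {4, 1, 3, 5, 2}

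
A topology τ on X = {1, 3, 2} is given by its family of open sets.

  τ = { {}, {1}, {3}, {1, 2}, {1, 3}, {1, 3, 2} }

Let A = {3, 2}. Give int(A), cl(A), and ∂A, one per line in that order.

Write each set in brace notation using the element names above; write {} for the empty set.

int(A) = {3}
cl(A)  = {3, 2}
∂A     = {2}

open subsets of A: {}, {3}; so int(A) = {3}
closure: X∖int(X∖A) = X∖{1} = {3, 2}
∂A = {3, 2} minus {3} = {2}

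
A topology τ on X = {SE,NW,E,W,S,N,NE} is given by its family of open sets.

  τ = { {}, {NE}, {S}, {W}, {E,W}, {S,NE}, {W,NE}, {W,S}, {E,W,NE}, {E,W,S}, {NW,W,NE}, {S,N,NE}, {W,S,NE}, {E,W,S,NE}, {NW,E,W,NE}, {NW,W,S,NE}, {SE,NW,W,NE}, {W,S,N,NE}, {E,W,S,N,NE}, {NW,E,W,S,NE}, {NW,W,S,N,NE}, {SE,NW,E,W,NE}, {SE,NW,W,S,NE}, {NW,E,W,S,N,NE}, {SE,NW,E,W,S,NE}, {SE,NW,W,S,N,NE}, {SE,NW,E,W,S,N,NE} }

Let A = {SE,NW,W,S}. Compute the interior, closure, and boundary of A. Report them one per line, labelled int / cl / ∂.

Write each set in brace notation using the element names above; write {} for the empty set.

int(A) = {W,S}
cl(A)  = {SE,NW,E,W,S,N}
∂A     = {SE,NW,E,N}

opens ⊆ A: {}, {S}, {W}, {W,S}; union → int = {W,S}
complement {E,N,NE}; its interior {NE}; cl(A) = X∖{NE} = {SE,NW,E,W,S,N}
boundary = {SE,NW,E,W,S,N} ∖ {W,S} = {SE,NW,E,N}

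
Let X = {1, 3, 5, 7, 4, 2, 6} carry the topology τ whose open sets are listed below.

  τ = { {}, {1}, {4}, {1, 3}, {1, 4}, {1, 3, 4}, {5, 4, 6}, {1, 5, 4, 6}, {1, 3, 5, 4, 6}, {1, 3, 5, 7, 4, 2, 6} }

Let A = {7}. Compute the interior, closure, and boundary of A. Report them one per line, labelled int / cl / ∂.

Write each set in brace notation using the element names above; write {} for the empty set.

U open, U⊆A: {}. int(A) = ⋃ = {}
X∖A={1, 3, 5, 4, 2, 6}, int(X∖A)={1, 3, 5, 4, 6}, hence cl(A)={7, 2}
∂A: remove int from cl → {7, 2}

int(A) = {}
cl(A)  = {7, 2}
∂A     = {7, 2}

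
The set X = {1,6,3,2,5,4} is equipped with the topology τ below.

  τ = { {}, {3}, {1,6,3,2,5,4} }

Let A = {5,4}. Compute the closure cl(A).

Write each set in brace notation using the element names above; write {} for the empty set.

complement {1,6,3,2}; its interior {3}; cl(A) = X∖{3} = {1,6,2,5,4}

{1,6,2,5,4}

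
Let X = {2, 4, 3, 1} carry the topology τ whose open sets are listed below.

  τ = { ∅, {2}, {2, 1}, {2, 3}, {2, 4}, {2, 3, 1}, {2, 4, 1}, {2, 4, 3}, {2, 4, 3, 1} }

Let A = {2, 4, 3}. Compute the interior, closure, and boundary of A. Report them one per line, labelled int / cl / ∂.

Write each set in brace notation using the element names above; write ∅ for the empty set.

int(A) = {2, 4, 3}
cl(A)  = {2, 4, 3, 1}
∂A     = {1}

U open, U⊆A: ∅, {2}, {2, 4}, {2, 3}, {2, 4, 3}. int(A) = ⋃ = {2, 4, 3}
X∖A={1}, int(X∖A)=∅, hence cl(A)={2, 4, 3, 1}
∂A: remove int from cl → {1}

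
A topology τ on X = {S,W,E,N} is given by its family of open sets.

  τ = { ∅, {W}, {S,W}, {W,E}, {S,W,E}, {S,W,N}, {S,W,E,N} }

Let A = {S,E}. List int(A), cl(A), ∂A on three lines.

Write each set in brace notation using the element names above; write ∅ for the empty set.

U open, U⊆A: ∅. int(A) = ⋃ = ∅
X∖A={W,N}, int(X∖A)={W}, hence cl(A)={S,E,N}
∂A: remove int from cl → {S,E,N}

int(A) = ∅
cl(A)  = {S,E,N}
∂A     = {S,E,N}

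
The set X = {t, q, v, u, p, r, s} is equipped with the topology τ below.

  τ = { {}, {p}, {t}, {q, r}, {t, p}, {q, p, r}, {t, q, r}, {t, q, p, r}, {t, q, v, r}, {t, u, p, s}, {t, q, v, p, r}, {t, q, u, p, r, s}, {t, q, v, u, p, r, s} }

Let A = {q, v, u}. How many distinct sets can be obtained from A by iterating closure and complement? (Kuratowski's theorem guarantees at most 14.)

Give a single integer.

10

cl via duality: int({t, p, r, s}) = {t, p}, so X∖{t, p} = {q, v, u, r, s}
Write k for closure, c for complement:
  1. A     = {q, v, u}
  2. kA    = {q, v, u, r, s}
  3. cA    = {t, p, r, s}
  4. ckA   = {t, p}
  5. kcA   = {t, q, v, u, p, r, s}
  6. kckA  = {t, v, u, p, s}
  7. ckcA  = {}
  8. ckckA = {q, r}
  9. kckckA = {q, v, r}
  10. ckckckA = {t, u, p, s}
applying k or c yields no new set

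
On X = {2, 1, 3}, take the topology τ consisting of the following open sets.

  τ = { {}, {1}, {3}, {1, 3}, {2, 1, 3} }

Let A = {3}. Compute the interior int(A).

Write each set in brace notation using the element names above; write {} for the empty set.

{3}

open subsets of A: {}, {3}; so int(A) = {3}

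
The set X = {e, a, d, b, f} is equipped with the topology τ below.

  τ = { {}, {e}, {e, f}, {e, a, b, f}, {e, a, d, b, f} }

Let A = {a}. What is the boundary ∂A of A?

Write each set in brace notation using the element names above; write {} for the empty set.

{a, d, b}

opens ⊆ A: {}; union → int = {}
complement {e, d, b, f}; its interior {e, f}; cl(A) = X∖{e, f} = {a, d, b}
boundary = {a, d, b} ∖ {} = {a, d, b}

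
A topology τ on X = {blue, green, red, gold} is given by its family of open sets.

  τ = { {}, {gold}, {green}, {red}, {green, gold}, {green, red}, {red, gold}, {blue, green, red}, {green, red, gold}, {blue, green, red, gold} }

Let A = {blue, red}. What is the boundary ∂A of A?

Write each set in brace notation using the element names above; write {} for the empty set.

open subsets of A: {}, {red}; so int(A) = {red}
closure: X∖int(X∖A) = X∖{green, gold} = {blue, red}
∂A = {blue, red} minus {red} = {blue}

{blue}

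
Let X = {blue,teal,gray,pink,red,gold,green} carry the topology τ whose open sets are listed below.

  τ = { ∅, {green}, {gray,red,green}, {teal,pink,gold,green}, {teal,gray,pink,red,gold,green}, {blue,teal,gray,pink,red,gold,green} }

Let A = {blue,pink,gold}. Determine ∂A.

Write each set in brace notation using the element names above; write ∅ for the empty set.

{blue,teal,pink,gold}

U open, U⊆A: ∅. int(A) = ⋃ = ∅
X∖A={teal,gray,red,green}, int(X∖A)={gray,red,green}, hence cl(A)={blue,teal,pink,gold}
∂A: remove int from cl → {blue,teal,pink,gold}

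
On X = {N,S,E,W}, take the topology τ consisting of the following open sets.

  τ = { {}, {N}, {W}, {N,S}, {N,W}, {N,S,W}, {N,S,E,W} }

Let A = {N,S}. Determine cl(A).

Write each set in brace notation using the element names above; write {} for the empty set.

X∖A={E,W}, int(X∖A)={W}, hence cl(A)={N,S,E}

{N,S,E}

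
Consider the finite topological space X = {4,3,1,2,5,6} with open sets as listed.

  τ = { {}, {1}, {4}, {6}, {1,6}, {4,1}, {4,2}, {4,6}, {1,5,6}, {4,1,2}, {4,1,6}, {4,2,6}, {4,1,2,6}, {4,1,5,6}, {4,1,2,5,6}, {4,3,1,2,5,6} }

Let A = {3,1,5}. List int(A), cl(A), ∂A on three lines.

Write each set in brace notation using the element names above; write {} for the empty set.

U open, U⊆A: {}, {1}. int(A) = ⋃ = {1}
X∖A={4,2,6}, int(X∖A)={4,2,6}, hence cl(A)={3,1,5}
∂A: remove int from cl → {3,5}

int(A) = {1}
cl(A)  = {3,1,5}
∂A     = {3,5}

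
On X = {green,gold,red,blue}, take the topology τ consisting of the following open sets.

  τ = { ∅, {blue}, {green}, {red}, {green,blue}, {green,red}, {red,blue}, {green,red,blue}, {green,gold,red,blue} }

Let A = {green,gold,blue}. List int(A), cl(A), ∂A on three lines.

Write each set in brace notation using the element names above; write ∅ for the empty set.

U open, U⊆A: ∅, {green}, {blue}, {green,blue}. int(A) = ⋃ = {green,blue}
X∖A={red}, int(X∖A)={red}, hence cl(A)={green,gold,blue}
∂A: remove int from cl → {gold}

int(A) = {green,blue}
cl(A)  = {green,gold,blue}
∂A     = {gold}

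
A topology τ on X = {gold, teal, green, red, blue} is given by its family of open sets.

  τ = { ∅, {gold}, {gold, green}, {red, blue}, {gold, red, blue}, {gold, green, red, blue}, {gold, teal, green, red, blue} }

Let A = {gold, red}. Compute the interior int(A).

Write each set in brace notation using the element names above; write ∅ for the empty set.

opens ⊆ A: ∅, {gold}; union → int = {gold}

{gold}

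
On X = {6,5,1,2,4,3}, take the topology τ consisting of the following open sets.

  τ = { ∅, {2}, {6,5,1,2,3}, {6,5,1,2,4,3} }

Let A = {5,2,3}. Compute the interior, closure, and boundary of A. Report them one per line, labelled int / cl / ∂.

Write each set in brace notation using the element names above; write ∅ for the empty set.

interior: largest open inside A is {2} (from ∅, {2})
cl via duality: int({6,1,4}) = ∅, so X∖∅ = {6,5,1,2,4,3}
cl∖int = {6,5,1,4,3}

int(A) = {2}
cl(A)  = {6,5,1,2,4,3}
∂A     = {6,5,1,4,3}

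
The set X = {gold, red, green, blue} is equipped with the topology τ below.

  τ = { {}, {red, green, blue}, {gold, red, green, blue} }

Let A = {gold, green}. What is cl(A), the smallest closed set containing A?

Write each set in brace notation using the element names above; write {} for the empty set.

cl via duality: int({red, blue}) = {}, so X∖{} = {gold, red, green, blue}

{gold, red, green, blue}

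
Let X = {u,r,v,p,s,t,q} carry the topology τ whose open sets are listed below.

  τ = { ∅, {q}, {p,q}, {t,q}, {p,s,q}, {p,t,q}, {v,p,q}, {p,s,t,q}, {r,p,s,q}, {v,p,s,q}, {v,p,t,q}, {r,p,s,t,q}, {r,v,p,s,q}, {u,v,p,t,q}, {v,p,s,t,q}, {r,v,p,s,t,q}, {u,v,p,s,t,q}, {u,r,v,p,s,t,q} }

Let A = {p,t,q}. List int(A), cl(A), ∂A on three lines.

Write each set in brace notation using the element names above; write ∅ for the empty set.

int(A) = {p,t,q}
cl(A)  = {u,r,v,p,s,t,q}
∂A     = {u,r,v,s}

opens ⊆ A: ∅, {q}, {p,q}, {t,q}, {p,t,q}; union → int = {p,t,q}
complement {u,r,v,s}; its interior ∅; cl(A) = X∖∅ = {u,r,v,p,s,t,q}
boundary = {u,r,v,p,s,t,q} ∖ {p,t,q} = {u,r,v,s}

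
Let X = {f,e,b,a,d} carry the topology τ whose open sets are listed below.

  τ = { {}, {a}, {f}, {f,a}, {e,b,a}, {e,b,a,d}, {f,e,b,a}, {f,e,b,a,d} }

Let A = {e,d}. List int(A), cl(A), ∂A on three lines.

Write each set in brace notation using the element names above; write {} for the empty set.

open subsets of A: {}; so int(A) = {}
closure: X∖int(X∖A) = X∖{f,a} = {e,b,d}
∂A = {e,b,d} minus {} = {e,b,d}

int(A) = {}
cl(A)  = {e,b,d}
∂A     = {e,b,d}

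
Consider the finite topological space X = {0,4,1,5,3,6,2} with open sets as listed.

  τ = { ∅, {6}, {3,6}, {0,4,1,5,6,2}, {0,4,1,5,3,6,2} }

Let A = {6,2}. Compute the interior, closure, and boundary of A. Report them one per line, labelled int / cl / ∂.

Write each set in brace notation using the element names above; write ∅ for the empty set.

opens ⊆ A: ∅, {6}; union → int = {6}
complement {0,4,1,5,3}; its interior ∅; cl(A) = X∖∅ = {0,4,1,5,3,6,2}
boundary = {0,4,1,5,3,6,2} ∖ {6} = {0,4,1,5,3,2}

int(A) = {6}
cl(A)  = {0,4,1,5,3,6,2}
∂A     = {0,4,1,5,3,2}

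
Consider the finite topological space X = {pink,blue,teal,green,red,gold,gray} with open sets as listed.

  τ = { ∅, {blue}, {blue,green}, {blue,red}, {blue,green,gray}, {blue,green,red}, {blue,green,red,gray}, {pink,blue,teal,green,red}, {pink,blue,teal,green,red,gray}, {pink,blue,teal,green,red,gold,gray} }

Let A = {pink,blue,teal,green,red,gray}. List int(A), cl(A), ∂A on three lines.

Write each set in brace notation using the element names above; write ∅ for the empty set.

int(A) = {pink,blue,teal,green,red,gray}
cl(A)  = {pink,blue,teal,green,red,gold,gray}
∂A     = {gold}

interior: largest open inside A is {pink,blue,teal,green,red,gray} (from ∅, {blue}, {blue,green}, {blue,red}, {blue,green,gray}, {blue,green,red}, {blue,green,red,gray}, {pink,blue,teal,green,red}, {pink,blue,teal,green,red,gray})
cl via duality: int({gold}) = ∅, so X∖∅ = {pink,blue,teal,green,red,gold,gray}
cl∖int = {gold}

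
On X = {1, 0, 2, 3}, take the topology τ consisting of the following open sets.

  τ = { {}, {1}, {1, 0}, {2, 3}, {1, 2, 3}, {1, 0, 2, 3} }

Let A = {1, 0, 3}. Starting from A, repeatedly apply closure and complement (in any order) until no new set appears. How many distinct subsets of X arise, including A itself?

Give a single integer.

complement {2}; its interior {}; cl(A) = X∖{} = {1, 0, 2, 3}
With k = closure, c = complement:
  1. A     = {1, 0, 3}
  2. kA    = {1, 0, 2, 3}
  3. cA    = {2}
  4. ckA   = {}
  5. kcA   = {2, 3}
  6. ckcA  = {1, 0}
k, c of each give nothing new

6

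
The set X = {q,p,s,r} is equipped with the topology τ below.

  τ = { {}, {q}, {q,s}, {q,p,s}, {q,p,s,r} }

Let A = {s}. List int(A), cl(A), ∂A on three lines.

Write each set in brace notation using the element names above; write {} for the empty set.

int(A) = {}
cl(A)  = {p,s,r}
∂A     = {p,s,r}

interior: largest open inside A is {} (from {})
cl via duality: int({q,p,r}) = {q}, so X∖{q} = {p,s,r}
cl∖int = {p,s,r}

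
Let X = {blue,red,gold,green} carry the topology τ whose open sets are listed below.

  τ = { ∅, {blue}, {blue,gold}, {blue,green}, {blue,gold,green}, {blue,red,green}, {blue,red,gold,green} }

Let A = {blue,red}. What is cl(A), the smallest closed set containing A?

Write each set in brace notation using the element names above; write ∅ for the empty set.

{blue,red,gold,green}

complement {gold,green}; its interior ∅; cl(A) = X∖∅ = {blue,red,gold,green}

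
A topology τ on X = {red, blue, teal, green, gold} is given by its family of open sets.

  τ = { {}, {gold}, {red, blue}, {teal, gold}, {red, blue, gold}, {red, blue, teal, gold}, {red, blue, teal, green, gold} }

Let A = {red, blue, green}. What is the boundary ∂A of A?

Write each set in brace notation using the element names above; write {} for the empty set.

U open, U⊆A: {}, {red, blue}. int(A) = ⋃ = {red, blue}
X∖A={teal, gold}, int(X∖A)={teal, gold}, hence cl(A)={red, blue, green}
∂A: remove int from cl → {green}

{green}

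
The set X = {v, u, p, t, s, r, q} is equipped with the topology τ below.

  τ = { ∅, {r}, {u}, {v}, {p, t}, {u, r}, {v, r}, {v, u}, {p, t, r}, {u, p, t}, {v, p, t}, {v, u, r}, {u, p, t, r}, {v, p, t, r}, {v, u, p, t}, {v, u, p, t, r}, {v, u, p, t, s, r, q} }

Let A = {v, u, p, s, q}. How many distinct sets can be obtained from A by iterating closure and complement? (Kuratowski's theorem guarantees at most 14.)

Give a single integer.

10

cl via duality: int({t, r}) = {r}, so X∖{r} = {v, u, p, t, s, q}
Write k for closure, c for complement:
  1. A     = {v, u, p, s, q}
  2. kA    = {v, u, p, t, s, q}
  3. cA    = {t, r}
  4. ckA   = {r}
  5. kcA   = {p, t, s, r, q}
  6. kckA  = {s, r, q}
  7. ckcA  = {v, u}
  8. ckckA = {v, u, p, t}
  9. kckcA = {v, u, s, q}
  10. ckckcA = {p, t, r}
applying k or c yields no new set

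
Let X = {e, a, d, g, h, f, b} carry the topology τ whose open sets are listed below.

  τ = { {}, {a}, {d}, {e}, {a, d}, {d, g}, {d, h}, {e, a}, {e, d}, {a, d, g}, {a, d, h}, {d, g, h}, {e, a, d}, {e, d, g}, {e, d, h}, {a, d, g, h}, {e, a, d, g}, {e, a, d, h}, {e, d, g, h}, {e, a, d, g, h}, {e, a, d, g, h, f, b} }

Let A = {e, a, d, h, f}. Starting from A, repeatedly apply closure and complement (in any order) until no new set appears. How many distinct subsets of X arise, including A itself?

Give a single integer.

6

complement {g, b}; its interior {}; cl(A) = X∖{} = {e, a, d, g, h, f, b}
With k = closure, c = complement:
  1. A     = {e, a, d, h, f}
  2. kA    = {e, a, d, g, h, f, b}
  3. cA    = {g, b}
  4. ckA   = {}
  5. kcA   = {g, f, b}
  6. ckcA  = {e, a, d, h}
k, c of each give nothing new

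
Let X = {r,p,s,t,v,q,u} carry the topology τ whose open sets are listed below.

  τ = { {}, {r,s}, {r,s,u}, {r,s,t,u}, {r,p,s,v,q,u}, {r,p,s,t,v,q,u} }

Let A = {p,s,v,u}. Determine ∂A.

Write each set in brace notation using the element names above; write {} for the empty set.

opens ⊆ A: {}; union → int = {}
complement {r,t,q}; its interior {}; cl(A) = X∖{} = {r,p,s,t,v,q,u}
boundary = {r,p,s,t,v,q,u} ∖ {} = {r,p,s,t,v,q,u}

{r,p,s,t,v,q,u}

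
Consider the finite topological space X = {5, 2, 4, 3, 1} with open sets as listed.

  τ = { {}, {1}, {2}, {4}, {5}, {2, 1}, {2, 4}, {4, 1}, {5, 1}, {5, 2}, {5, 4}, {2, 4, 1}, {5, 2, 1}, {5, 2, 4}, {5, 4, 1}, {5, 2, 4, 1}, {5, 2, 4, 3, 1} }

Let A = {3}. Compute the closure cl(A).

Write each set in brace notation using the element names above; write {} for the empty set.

{3}

cl via duality: int({5, 2, 4, 1}) = {5, 2, 4, 1}, so X∖{5, 2, 4, 1} = {3}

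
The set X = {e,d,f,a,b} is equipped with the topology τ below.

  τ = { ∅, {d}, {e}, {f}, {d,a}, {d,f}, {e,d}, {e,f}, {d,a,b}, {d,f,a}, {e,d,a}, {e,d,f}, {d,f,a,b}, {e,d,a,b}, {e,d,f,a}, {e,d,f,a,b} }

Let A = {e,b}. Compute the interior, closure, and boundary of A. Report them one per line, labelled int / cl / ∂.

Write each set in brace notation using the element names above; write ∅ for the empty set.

int(A) = {e}
cl(A)  = {e,b}
∂A     = {b}

U open, U⊆A: ∅, {e}. int(A) = ⋃ = {e}
X∖A={d,f,a}, int(X∖A)={d,f,a}, hence cl(A)={e,b}
∂A: remove int from cl → {b}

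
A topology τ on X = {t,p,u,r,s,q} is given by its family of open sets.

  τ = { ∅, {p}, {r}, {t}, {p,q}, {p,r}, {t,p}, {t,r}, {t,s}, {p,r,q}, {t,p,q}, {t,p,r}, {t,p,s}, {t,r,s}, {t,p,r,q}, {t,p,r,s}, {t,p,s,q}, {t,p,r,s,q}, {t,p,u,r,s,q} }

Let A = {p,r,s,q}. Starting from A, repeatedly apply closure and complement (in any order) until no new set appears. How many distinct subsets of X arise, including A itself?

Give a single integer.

8

cl via duality: int({t,u}) = {t}, so X∖{t} = {p,u,r,s,q}
Write k for closure, c for complement:
  1. A     = {p,r,s,q}
  2. kA    = {p,u,r,s,q}
  3. cA    = {t,u}
  4. ckA   = {t}
  5. kcA   = {t,u,s}
  6. ckcA  = {p,r,q}
  7. kckcA = {p,u,r,q}
  8. ckckcA = {t,s}
applying k or c yields no new set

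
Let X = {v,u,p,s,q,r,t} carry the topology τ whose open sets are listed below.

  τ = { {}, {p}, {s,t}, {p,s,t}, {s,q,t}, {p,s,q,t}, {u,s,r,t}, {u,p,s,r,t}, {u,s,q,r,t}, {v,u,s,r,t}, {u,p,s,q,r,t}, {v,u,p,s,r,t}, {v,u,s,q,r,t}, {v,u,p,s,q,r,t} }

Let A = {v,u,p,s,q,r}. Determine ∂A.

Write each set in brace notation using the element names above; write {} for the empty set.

{v,u,s,q,r,t}

opens ⊆ A: {}, {p}; union → int = {p}
complement {t}; its interior {}; cl(A) = X∖{} = {v,u,p,s,q,r,t}
boundary = {v,u,p,s,q,r,t} ∖ {p} = {v,u,s,q,r,t}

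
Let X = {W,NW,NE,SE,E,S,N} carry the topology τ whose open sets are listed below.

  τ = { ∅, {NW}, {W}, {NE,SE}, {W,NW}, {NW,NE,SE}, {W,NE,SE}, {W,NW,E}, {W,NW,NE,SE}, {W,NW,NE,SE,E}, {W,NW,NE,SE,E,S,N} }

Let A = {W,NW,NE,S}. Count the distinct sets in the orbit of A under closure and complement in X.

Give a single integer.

10

X∖A={SE,E,N}, int(X∖A)=∅, hence cl(A)={W,NW,NE,SE,E,S,N}
Orbit (k=closure, c=complement):
  1. A     = {W,NW,NE,S}
  2. kA    = {W,NW,NE,SE,E,S,N}
  3. cA    = {SE,E,N}
  4. ckA   = ∅
  5. kcA   = {NE,SE,E,S,N}
  6. ckcA  = {W,NW}
  7. kckcA = {W,NW,E,S,N}
  8. ckckcA = {NE,SE}
  9. kckckcA = {NE,SE,S,N}
  10. ckckckcA = {W,NW,E}
(closed under both — stop)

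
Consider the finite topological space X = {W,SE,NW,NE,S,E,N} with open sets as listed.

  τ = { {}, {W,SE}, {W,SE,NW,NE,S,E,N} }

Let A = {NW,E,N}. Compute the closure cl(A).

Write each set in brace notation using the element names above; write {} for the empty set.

complement {W,SE,NE,S}; its interior {W,SE}; cl(A) = X∖{W,SE} = {NW,NE,S,E,N}

{NW,NE,S,E,N}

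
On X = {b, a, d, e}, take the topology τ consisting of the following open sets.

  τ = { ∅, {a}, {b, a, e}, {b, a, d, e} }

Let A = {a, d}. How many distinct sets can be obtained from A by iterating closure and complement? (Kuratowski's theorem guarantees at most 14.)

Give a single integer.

X∖A={b, e}, int(X∖A)=∅, hence cl(A)={b, a, d, e}
Orbit (k=closure, c=complement):
  1. A     = {a, d}
  2. kA    = {b, a, d, e}
  3. cA    = {b, e}
  4. ckA   = ∅
  5. kcA   = {b, d, e}
  6. ckcA  = {a}
(closed under both — stop)

6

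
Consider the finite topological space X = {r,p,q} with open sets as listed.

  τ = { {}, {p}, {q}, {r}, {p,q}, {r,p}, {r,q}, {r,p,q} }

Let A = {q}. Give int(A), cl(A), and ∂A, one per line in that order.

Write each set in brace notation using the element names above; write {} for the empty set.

opens ⊆ A: {}, {q}; union → int = {q}
complement {r,p}; its interior {r,p}; cl(A) = X∖{r,p} = {q}
boundary = {q} ∖ {q} = {}

int(A) = {q}
cl(A)  = {q}
∂A     = {}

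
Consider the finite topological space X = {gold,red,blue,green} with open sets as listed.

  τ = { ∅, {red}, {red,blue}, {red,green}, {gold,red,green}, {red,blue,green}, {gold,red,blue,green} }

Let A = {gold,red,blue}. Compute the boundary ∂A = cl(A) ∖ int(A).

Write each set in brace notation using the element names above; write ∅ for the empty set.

U open, U⊆A: ∅, {red}, {red,blue}. int(A) = ⋃ = {red,blue}
X∖A={green}, int(X∖A)=∅, hence cl(A)={gold,red,blue,green}
∂A: remove int from cl → {gold,green}

{gold,green}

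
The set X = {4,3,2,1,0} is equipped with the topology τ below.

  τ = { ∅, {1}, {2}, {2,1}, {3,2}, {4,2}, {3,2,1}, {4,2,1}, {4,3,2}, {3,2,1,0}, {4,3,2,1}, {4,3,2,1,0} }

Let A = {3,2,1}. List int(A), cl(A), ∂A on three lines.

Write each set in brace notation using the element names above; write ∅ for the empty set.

int(A) = {3,2,1}
cl(A)  = {4,3,2,1,0}
∂A     = {4,0}

open subsets of A: ∅, {2}, {1}, {2,1}, {3,2}, {3,2,1}; so int(A) = {3,2,1}
closure: X∖int(X∖A) = X∖∅ = {4,3,2,1,0}
∂A = {4,3,2,1,0} minus {3,2,1} = {4,0}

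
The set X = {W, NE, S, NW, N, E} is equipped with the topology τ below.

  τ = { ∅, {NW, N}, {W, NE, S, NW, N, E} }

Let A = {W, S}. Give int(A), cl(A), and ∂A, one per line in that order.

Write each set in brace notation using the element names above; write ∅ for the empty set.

int(A) = ∅
cl(A)  = {W, NE, S, E}
∂A     = {W, NE, S, E}

opens ⊆ A: ∅; union → int = ∅
complement {NE, NW, N, E}; its interior {NW, N}; cl(A) = X∖{NW, N} = {W, NE, S, E}
boundary = {W, NE, S, E} ∖ ∅ = {W, NE, S, E}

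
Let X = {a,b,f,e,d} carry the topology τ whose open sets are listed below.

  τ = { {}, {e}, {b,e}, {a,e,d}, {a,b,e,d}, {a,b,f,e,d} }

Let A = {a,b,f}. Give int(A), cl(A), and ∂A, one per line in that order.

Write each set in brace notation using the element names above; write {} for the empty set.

U open, U⊆A: {}. int(A) = ⋃ = {}
X∖A={e,d}, int(X∖A)={e}, hence cl(A)={a,b,f,d}
∂A: remove int from cl → {a,b,f,d}

int(A) = {}
cl(A)  = {a,b,f,d}
∂A     = {a,b,f,d}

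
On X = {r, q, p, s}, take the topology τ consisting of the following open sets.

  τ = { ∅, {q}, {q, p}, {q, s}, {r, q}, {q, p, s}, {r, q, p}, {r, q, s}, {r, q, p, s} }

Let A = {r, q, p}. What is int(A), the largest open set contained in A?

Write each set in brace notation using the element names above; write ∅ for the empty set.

{r, q, p}

opens ⊆ A: ∅, {q}, {r, q}, {q, p}, {r, q, p}; union → int = {r, q, p}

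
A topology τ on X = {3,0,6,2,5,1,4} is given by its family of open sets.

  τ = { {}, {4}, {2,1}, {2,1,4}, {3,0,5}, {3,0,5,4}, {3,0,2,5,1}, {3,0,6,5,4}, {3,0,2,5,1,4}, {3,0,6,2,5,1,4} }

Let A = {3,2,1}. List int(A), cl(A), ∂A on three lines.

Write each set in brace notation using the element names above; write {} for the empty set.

open subsets of A: {}, {2,1}; so int(A) = {2,1}
closure: X∖int(X∖A) = X∖{4} = {3,0,6,2,5,1}
∂A = {3,0,6,2,5,1} minus {2,1} = {3,0,6,5}

int(A) = {2,1}
cl(A)  = {3,0,6,2,5,1}
∂A     = {3,0,6,5}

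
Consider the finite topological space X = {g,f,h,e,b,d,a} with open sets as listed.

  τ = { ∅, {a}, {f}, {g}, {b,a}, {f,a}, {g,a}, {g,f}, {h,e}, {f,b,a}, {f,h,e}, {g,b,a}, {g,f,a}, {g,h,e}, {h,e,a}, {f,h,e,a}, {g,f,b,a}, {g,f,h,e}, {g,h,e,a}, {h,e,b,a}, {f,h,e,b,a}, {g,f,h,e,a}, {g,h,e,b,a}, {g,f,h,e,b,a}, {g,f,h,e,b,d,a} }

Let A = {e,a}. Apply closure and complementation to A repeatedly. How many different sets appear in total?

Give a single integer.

cl via duality: int({g,f,h,b,d}) = {g,f}, so X∖{g,f} = {h,e,b,d,a}
Write k for closure, c for complement:
  1. A     = {e,a}
  2. kA    = {h,e,b,d,a}
  3. cA    = {g,f,h,b,d}
  4. ckA   = {g,f}
  5. kcA   = {g,f,h,e,b,d}
  6. kckA  = {g,f,d}
  7. ckcA  = {a}
  8. ckckA = {h,e,b,a}
  9. kckcA = {b,d,a}
  10. ckckcA = {g,f,h,e}
  11. kckckcA = {g,f,h,e,d}
  12. ckckckcA = {b,a}
applying k or c yields no new set

12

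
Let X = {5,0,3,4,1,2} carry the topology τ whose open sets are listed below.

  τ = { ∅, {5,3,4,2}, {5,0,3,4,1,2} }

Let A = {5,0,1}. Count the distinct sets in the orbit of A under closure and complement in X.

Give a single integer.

4

X∖A={3,4,2}, int(X∖A)=∅, hence cl(A)={5,0,3,4,1,2}
Orbit (k=closure, c=complement):
  1. A     = {5,0,1}
  2. kA    = {5,0,3,4,1,2}
  3. cA    = {3,4,2}
  4. ckA   = ∅
(closed under both — stop)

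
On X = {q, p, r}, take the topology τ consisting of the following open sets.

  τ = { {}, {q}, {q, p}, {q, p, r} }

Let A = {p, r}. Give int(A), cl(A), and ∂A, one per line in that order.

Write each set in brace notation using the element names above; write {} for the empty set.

int(A) = {}
cl(A)  = {p, r}
∂A     = {p, r}

interior: largest open inside A is {} (from {})
cl via duality: int({q}) = {q}, so X∖{q} = {p, r}
cl∖int = {p, r}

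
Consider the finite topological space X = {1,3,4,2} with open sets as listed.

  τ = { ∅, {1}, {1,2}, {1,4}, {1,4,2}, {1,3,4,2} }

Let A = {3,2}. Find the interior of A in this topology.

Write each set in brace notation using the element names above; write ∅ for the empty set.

open subsets of A: ∅; so int(A) = ∅

∅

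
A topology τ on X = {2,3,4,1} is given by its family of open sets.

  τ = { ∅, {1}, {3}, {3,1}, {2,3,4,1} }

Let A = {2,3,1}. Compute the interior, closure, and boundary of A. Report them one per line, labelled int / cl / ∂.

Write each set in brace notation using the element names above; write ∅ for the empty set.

int(A) = {3,1}
cl(A)  = {2,3,4,1}
∂A     = {2,4}

interior: largest open inside A is {3,1} (from ∅, {3}, {1}, {3,1})
cl via duality: int({4}) = ∅, so X∖∅ = {2,3,4,1}
cl∖int = {2,4}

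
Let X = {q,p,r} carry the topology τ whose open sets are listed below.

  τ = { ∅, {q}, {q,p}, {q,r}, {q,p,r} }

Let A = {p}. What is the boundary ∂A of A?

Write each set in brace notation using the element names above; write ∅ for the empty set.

{p}

U open, U⊆A: ∅. int(A) = ⋃ = ∅
X∖A={q,r}, int(X∖A)={q,r}, hence cl(A)={p}
∂A: remove int from cl → {p}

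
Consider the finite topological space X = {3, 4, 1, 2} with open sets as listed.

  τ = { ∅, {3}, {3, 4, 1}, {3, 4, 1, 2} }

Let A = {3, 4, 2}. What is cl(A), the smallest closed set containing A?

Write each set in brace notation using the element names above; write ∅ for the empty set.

cl via duality: int({1}) = ∅, so X∖∅ = {3, 4, 1, 2}

{3, 4, 1, 2}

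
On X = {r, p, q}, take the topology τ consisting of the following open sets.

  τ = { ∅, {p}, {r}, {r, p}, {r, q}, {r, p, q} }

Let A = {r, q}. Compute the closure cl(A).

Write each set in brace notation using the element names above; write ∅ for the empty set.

{r, q}

closure: X∖int(X∖A) = X∖{p} = {r, q}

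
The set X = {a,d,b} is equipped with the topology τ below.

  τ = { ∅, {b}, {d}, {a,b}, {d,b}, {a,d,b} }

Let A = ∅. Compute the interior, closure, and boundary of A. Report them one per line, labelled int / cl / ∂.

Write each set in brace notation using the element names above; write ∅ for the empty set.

U open, U⊆A: ∅. int(A) = ⋃ = ∅
X∖A={a,d,b}, int(X∖A)={a,d,b}, hence cl(A)=∅
∂A: remove int from cl → ∅

int(A) = ∅
cl(A)  = ∅
∂A     = ∅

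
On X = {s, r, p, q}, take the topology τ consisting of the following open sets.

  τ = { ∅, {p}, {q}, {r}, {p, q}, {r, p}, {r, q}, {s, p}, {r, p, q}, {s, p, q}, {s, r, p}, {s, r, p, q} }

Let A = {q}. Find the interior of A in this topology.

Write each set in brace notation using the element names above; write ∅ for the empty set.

{q}

interior: largest open inside A is {q} (from ∅, {q})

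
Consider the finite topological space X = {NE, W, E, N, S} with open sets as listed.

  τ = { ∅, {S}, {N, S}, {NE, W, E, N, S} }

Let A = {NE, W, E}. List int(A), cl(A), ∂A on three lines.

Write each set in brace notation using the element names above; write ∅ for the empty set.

opens ⊆ A: ∅; union → int = ∅
complement {N, S}; its interior {N, S}; cl(A) = X∖{N, S} = {NE, W, E}
boundary = {NE, W, E} ∖ ∅ = {NE, W, E}

int(A) = ∅
cl(A)  = {NE, W, E}
∂A     = {NE, W, E}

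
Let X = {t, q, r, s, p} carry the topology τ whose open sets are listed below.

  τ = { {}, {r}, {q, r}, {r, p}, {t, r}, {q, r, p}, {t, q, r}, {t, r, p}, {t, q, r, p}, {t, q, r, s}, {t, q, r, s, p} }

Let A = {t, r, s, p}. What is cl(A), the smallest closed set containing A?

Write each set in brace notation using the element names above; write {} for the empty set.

{t, q, r, s, p}

X∖A={q}, int(X∖A)={}, hence cl(A)={t, q, r, s, p}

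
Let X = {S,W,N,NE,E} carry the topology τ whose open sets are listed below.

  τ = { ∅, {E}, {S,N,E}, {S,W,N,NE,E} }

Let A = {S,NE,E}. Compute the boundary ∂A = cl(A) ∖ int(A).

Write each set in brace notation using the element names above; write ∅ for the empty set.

U open, U⊆A: ∅, {E}. int(A) = ⋃ = {E}
X∖A={W,N}, int(X∖A)=∅, hence cl(A)={S,W,N,NE,E}
∂A: remove int from cl → {S,W,N,NE}

{S,W,N,NE}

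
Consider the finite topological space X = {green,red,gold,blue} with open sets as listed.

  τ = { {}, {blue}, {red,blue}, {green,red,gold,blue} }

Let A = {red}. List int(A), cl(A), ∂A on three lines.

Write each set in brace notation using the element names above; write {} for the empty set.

int(A) = {}
cl(A)  = {green,red,gold}
∂A     = {green,red,gold}

opens ⊆ A: {}; union → int = {}
complement {green,gold,blue}; its interior {blue}; cl(A) = X∖{blue} = {green,red,gold}
boundary = {green,red,gold} ∖ {} = {green,red,gold}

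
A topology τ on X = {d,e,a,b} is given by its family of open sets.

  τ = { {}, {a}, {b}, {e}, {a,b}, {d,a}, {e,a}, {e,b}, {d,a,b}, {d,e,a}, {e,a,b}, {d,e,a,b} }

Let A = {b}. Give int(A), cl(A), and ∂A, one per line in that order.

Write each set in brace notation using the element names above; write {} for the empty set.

opens ⊆ A: {}, {b}; union → int = {b}
complement {d,e,a}; its interior {d,e,a}; cl(A) = X∖{d,e,a} = {b}
boundary = {b} ∖ {b} = {}

int(A) = {b}
cl(A)  = {b}
∂A     = {}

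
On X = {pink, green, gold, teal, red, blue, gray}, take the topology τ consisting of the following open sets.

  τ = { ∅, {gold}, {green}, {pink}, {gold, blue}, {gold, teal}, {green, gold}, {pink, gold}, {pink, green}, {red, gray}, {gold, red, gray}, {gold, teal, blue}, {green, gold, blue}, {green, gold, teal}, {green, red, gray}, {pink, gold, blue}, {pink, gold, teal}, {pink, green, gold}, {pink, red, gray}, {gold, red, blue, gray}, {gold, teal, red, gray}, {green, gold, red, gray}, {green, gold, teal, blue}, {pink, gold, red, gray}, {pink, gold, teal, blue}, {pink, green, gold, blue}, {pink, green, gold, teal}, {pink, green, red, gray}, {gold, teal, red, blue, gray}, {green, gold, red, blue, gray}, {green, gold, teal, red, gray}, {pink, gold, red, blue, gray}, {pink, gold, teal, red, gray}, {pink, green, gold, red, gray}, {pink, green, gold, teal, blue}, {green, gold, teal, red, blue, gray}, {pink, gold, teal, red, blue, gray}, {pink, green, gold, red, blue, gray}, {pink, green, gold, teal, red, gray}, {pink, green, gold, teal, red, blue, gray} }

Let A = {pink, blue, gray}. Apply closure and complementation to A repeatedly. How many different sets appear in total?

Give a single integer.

cl via duality: int({green, gold, teal, red}) = {green, gold, teal}, so X∖{green, gold, teal} = {pink, red, blue, gray}
Write k for closure, c for complement:
  1. A     = {pink, blue, gray}
  2. kA    = {pink, red, blue, gray}
  3. cA    = {green, gold, teal, red}
  4. ckA   = {green, gold, teal}
  5. kcA   = {green, gold, teal, red, blue, gray}
  6. kckA  = {green, gold, teal, blue}
  7. ckcA  = {pink}
  8. ckckA = {pink, red, gray}
applying k or c yields no new set

8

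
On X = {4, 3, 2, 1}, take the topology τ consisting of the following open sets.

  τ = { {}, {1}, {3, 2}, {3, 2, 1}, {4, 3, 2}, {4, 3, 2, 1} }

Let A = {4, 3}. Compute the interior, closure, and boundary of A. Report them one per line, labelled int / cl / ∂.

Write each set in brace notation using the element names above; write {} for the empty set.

interior: largest open inside A is {} (from {})
cl via duality: int({2, 1}) = {1}, so X∖{1} = {4, 3, 2}
cl∖int = {4, 3, 2}

int(A) = {}
cl(A)  = {4, 3, 2}
∂A     = {4, 3, 2}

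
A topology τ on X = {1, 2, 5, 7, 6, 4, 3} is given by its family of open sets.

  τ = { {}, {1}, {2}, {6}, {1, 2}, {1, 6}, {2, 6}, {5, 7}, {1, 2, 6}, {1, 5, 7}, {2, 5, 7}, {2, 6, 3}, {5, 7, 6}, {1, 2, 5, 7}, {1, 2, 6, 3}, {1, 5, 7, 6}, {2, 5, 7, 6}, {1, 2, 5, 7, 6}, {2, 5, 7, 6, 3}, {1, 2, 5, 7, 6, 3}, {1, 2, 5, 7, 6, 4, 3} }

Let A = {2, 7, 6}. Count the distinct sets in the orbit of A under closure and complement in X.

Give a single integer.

complement {1, 5, 4, 3}; its interior {1}; cl(A) = X∖{1} = {2, 5, 7, 6, 4, 3}
With k = closure, c = complement:
  1. A     = {2, 7, 6}
  2. kA    = {2, 5, 7, 6, 4, 3}
  3. cA    = {1, 5, 4, 3}
  4. ckA   = {1}
  5. kcA   = {1, 5, 7, 4, 3}
  6. kckA  = {1, 4}
  7. ckcA  = {2, 6}
  8. ckckA = {2, 5, 7, 6, 3}
  9. kckcA = {2, 6, 4, 3}
  10. ckckcA = {1, 5, 7}
  11. kckckcA = {1, 5, 7, 4}
  12. ckckckcA = {2, 6, 3}
k, c of each give nothing new

12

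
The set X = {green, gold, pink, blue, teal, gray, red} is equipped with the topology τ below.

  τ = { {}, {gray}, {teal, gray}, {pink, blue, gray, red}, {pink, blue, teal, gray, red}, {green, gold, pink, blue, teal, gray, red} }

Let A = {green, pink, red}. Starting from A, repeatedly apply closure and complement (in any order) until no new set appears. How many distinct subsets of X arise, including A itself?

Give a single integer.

complement {gold, blue, teal, gray}; its interior {teal, gray}; cl(A) = X∖{teal, gray} = {green, gold, pink, blue, red}
With k = closure, c = complement:
  1. A     = {green, pink, red}
  2. kA    = {green, gold, pink, blue, red}
  3. cA    = {gold, blue, teal, gray}
  4. ckA   = {teal, gray}
  5. kcA   = {green, gold, pink, blue, teal, gray, red}
  6. ckcA  = {}
k, c of each give nothing new

6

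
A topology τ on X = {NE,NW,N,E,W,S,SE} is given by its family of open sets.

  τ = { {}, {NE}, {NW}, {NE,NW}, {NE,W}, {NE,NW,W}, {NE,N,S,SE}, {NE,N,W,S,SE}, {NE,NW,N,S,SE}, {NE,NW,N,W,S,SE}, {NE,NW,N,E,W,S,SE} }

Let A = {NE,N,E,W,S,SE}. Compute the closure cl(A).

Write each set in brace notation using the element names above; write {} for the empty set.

{NE,N,E,W,S,SE}

cl via duality: int({NW}) = {NW}, so X∖{NW} = {NE,N,E,W,S,SE}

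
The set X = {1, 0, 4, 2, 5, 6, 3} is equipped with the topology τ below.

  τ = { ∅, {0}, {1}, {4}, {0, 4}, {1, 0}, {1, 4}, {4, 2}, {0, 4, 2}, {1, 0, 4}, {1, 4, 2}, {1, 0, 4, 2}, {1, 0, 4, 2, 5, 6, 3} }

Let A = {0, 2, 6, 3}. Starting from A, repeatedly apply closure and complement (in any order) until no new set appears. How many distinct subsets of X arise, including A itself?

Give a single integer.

8

closure: X∖int(X∖A) = X∖{1, 4} = {0, 2, 5, 6, 3}
Let k=closure and c=complement:
  1. A     = {0, 2, 6, 3}
  2. kA    = {0, 2, 5, 6, 3}
  3. cA    = {1, 4, 5}
  4. ckA   = {1, 4}
  5. kcA   = {1, 4, 2, 5, 6, 3}
  6. ckcA  = {0}
  7. kckcA = {0, 5, 6, 3}
  8. ckckcA = {1, 4, 2}
— saturated at 8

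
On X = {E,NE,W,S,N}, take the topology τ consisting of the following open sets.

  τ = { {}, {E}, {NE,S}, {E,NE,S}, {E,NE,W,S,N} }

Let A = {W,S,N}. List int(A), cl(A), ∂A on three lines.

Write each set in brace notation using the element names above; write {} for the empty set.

int(A) = {}
cl(A)  = {NE,W,S,N}
∂A     = {NE,W,S,N}

interior: largest open inside A is {} (from {})
cl via duality: int({E,NE}) = {E}, so X∖{E} = {NE,W,S,N}
cl∖int = {NE,W,S,N}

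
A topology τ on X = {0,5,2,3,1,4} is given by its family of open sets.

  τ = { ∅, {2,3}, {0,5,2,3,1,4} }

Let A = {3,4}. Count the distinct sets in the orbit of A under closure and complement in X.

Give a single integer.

4

cl via duality: int({0,5,2,1}) = ∅, so X∖∅ = {0,5,2,3,1,4}
Write k for closure, c for complement:
  1. A     = {3,4}
  2. kA    = {0,5,2,3,1,4}
  3. cA    = {0,5,2,1}
  4. ckA   = ∅
applying k or c yields no new set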